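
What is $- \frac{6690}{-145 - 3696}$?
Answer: $\frac{6690}{3841} \approx 1.7417$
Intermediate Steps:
$- \frac{6690}{-145 - 3696} = - \frac{6690}{-3841} = \left(-6690\right) \left(- \frac{1}{3841}\right) = \frac{6690}{3841}$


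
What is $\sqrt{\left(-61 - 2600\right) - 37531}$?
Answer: $16 i \sqrt{157} \approx 200.48 i$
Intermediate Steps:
$\sqrt{\left(-61 - 2600\right) - 37531} = \sqrt{-2661 - 37531} = \sqrt{-40192} = 16 i \sqrt{157}$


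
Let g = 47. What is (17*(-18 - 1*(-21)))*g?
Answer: 2397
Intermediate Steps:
(17*(-18 - 1*(-21)))*g = (17*(-18 - 1*(-21)))*47 = (17*(-18 + 21))*47 = (17*3)*47 = 51*47 = 2397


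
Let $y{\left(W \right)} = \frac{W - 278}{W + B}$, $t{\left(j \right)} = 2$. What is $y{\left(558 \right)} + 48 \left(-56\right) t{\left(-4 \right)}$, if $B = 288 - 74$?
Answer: $- \frac{1037498}{193} \approx -5375.6$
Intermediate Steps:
$B = 214$ ($B = 288 - 74 = 214$)
$y{\left(W \right)} = \frac{-278 + W}{214 + W}$ ($y{\left(W \right)} = \frac{W - 278}{W + 214} = \frac{-278 + W}{214 + W}$)
$y{\left(558 \right)} + 48 \left(-56\right) t{\left(-4 \right)} = \frac{-278 + 558}{214 + 558} + 48 \left(-56\right) 2 = \frac{1}{772} \cdot 280 - 5376 = \frac{70}{193} - 5376 = - \frac{1037498}{193}$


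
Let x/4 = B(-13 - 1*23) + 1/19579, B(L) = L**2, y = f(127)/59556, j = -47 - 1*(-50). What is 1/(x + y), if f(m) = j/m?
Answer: 7051807588/36556571979677 ≈ 0.00019290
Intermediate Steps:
j = 3 (j = -47 + 50 = 3)
f(m) = 3/m
y = 1/2521204 (y = (3/127)/59556 = (3*(1/127))*(1/59556) = (3/127)*(1/59556) = 1/2521204 ≈ 3.9664e-7)
x = 101497540/19579 (x = 4*((-13 - 1*23)**2 + 1/19579) = 4*((-13 - 23)**2 + 1/19579) = 4*((-36)**2 + 1/19579) = 4*(1296 + 1/19579) = 4*(25374385/19579) = 101497540/19579 ≈ 5184.0)
1/(x + y) = 1/(101497540/19579 + 1/2521204) = 1/(36556571979677/7051807588) = 7051807588/36556571979677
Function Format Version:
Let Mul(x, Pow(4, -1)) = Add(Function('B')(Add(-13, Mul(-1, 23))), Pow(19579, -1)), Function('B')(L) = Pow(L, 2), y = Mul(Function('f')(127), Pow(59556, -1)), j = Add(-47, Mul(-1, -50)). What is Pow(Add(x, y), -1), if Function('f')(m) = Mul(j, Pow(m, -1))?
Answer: Rational(7051807588, 36556571979677) ≈ 0.00019290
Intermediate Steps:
j = 3 (j = Add(-47, 50) = 3)
Function('f')(m) = Mul(3, Pow(m, -1))
y = Rational(1, 2521204) (y = Mul(Mul(3, Pow(127, -1)), Pow(59556, -1)) = Mul(Mul(3, Rational(1, 127)), Rational(1, 59556)) = Mul(Rational(3, 127), Rational(1, 59556)) = Rational(1, 2521204) ≈ 3.9664e-7)
x = Rational(101497540, 19579) (x = Mul(4, Add(Pow(Add(-13, Mul(-1, 23)), 2), Pow(19579, -1))) = Mul(4, Add(Pow(Add(-13, -23), 2), Rational(1, 19579))) = Mul(4, Add(Pow(-36, 2), Rational(1, 19579))) = Mul(4, Add(1296, Rational(1, 19579))) = Mul(4, Rational(25374385, 19579)) = Rational(101497540, 19579) ≈ 5184.0)
Pow(Add(x, y), -1) = Pow(Add(Rational(101497540, 19579), Rational(1, 2521204)), -1) = Pow(Rational(36556571979677, 7051807588), -1) = Rational(7051807588, 36556571979677)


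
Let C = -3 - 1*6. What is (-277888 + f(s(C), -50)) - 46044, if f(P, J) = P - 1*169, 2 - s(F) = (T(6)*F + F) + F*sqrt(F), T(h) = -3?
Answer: -324117 + 27*I ≈ -3.2412e+5 + 27.0*I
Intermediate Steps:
C = -9 (C = -3 - 6 = -9)
s(F) = 2 - F**(3/2) + 2*F (s(F) = 2 - ((-3*F + F) + F*sqrt(F)) = 2 - (-2*F + F**(3/2)) = 2 - (F**(3/2) - 2*F) = 2 + (-F**(3/2) + 2*F) = 2 - F**(3/2) + 2*F)
f(P, J) = -169 + P (f(P, J) = P - 169 = -169 + P)
(-277888 + f(s(C), -50)) - 46044 = (-277888 + (-169 + (2 - (-9)**(3/2) + 2*(-9)))) - 46044 = (-277888 + (-169 + (2 - (-27)*I - 18))) - 46044 = (-277888 + (-169 + (2 + 27*I - 18))) - 46044 = (-277888 + (-169 + (-16 + 27*I))) - 46044 = (-277888 + (-185 + 27*I)) - 46044 = (-278073 + 27*I) - 46044 = -324117 + 27*I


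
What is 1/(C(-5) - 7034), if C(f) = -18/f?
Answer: -5/35152 ≈ -0.00014224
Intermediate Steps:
1/(C(-5) - 7034) = 1/(-18/(-5) - 7034) = 1/(-18*(-⅕) - 7034) = 1/(18/5 - 7034) = 1/(-35152/5) = -5/35152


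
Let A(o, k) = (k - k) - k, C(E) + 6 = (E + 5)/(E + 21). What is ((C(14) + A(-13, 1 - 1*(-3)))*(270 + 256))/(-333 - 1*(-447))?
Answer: -87053/1995 ≈ -43.636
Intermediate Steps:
C(E) = -6 + (5 + E)/(21 + E) (C(E) = -6 + (E + 5)/(E + 21) = -6 + (5 + E)/(21 + E))
A(o, k) = -k (A(o, k) = 0 - k = -k)
((C(14) + A(-13, 1 - 1*(-3)))*(270 + 256))/(-333 - 1*(-447)) = (((-121 - 5*14)/(21 + 14) - (1 - 1*(-3)))*(270 + 256))/(-333 - 1*(-447)) = (((-121 - 70)/35 - (1 + 3))*526)/(-333 + 447) = (((1/35)*(-191) - 1*4)*526)/114 = ((-191/35 - 4)*526)*(1/114) = -331/35*526*(1/114) = -174106/35*1/114 = -87053/1995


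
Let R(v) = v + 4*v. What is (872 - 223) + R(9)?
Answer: 694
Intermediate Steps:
R(v) = 5*v
(872 - 223) + R(9) = (872 - 223) + 5*9 = 649 + 45 = 694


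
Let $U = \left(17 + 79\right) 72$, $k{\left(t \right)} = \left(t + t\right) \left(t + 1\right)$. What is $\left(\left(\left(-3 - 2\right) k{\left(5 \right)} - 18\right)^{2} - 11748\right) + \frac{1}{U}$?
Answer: $\frac{617766913}{6912} \approx 89376.0$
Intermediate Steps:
$k{\left(t \right)} = 2 t \left(1 + t\right)$
$U = 6912$ ($U = 96 \cdot 72 = 6912$)
$\left(\left(\left(-3 - 2\right) k{\left(5 \right)} - 18\right)^{2} - 11748\right) + \frac{1}{U} = \left(\left(\left(-3 - 2\right) 2 \cdot 5 \left(1 + 5\right) - 18\right)^{2} - 11748\right) + \frac{1}{6912} = \left(\left(- 5 \cdot 2 \cdot 5 \cdot 6 - 18\right)^{2} - 11748\right) + \frac{1}{6912} = \left(\left(\left(-5\right) 60 - 18\right)^{2} - 11748\right) + \frac{1}{6912} = \left(\left(-300 - 18\right)^{2} - 11748\right) + \frac{1}{6912} = \left(\left(-318\right)^{2} - 11748\right) + \frac{1}{6912} = \left(101124 - 11748\right) + \frac{1}{6912} = 89376 + \frac{1}{6912} = \frac{617766913}{6912}$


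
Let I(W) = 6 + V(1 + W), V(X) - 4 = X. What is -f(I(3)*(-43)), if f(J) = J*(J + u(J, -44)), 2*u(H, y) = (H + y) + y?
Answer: -570094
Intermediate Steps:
V(X) = 4 + X
u(H, y) = y + H/2 (u(H, y) = ((H + y) + y)/2 = (H + 2*y)/2 = y + H/2)
I(W) = 11 + W (I(W) = 6 + (4 + (1 + W)) = 6 + (5 + W) = 11 + W)
f(J) = J*(-44 + 3*J/2) (f(J) = J*(J + (-44 + J/2)) = J*(-44 + 3*J/2))
-f(I(3)*(-43)) = -(11 + 3)*(-43)*(-88 + 3*((11 + 3)*(-43)))/2 = -14*(-43)*(-88 + 3*(14*(-43)))/2 = -(-602)*(-88 + 3*(-602))/2 = -(-602)*(-88 - 1806)/2 = -(-602)*(-1894)/2 = -1*570094 = -570094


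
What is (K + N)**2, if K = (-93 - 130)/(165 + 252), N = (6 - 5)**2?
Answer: 37636/173889 ≈ 0.21644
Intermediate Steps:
N = 1 (N = 1**2 = 1)
K = -223/417 ≈ -0.53477
(K + N)**2 = (-223/417 + 1)**2 = (194/417)**2 = 37636/173889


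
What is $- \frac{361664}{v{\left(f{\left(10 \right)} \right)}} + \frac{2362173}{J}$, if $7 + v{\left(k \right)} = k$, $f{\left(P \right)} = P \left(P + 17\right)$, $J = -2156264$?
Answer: $- \frac{70951301345}{51554312} \approx -1376.2$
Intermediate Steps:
$f{\left(P \right)} = P \left(17 + P\right)$
$v{\left(k \right)} = -7 + k$
$- \frac{361664}{v{\left(f{\left(10 \right)} \right)}} + \frac{2362173}{J} = - \frac{361664}{-7 + 10 \left(17 + 10\right)} + \frac{2362173}{-2156264} = - \frac{361664}{-7 + 10 \cdot 27} + 2362173 \left(- \frac{1}{2156264}\right) = - \frac{361664}{-7 + 270} - \frac{214743}{196024} = - \frac{361664}{263} - \frac{214743}{196024} = - \frac{70951301345}{51554312}$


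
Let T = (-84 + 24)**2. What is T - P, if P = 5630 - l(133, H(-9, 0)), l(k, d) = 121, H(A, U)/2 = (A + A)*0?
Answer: -1909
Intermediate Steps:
H(A, U) = 0 (H(A, U) = 2*((A + A)*0) = 2*((2*A)*0) = 2*0 = 0)
T = 3600 (T = (-60)**2 = 3600)
P = 5509 (P = 5630 - 1*121 = 5630 - 121 = 5509)
T - P = 3600 - 1*5509 = 3600 - 5509 = -1909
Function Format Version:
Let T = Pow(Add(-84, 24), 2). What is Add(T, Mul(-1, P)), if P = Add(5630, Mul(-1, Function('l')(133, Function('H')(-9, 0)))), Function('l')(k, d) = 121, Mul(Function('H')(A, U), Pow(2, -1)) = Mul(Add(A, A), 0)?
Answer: -1909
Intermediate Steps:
Function('H')(A, U) = 0 (Function('H')(A, U) = Mul(2, Mul(Add(A, A), 0)) = Mul(2, Mul(Mul(2, A), 0)) = Mul(2, 0) = 0)
T = 3600 (T = Pow(-60, 2) = 3600)
P = 5509 (P = Add(5630, Mul(-1, 121)) = Add(5630, -121) = 5509)
Add(T, Mul(-1, P)) = Add(3600, Mul(-1, 5509)) = Add(3600, -5509) = -1909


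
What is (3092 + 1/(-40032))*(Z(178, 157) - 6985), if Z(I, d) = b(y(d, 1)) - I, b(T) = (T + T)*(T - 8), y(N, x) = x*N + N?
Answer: 22899723349715/40032 ≈ 5.7204e+8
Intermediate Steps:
y(N, x) = N + N*x (y(N, x) = N*x + N = N + N*x)
b(T) = 2*T*(-8 + T) (b(T) = (2*T)*(-8 + T) = 2*T*(-8 + T))
Z(I, d) = -I + 4*d*(-8 + 2*d) (Z(I, d) = 2*(d*(1 + 1))*(-8 + d*(1 + 1)) - I = 2*(d*2)*(-8 + d*2) - I = 2*(2*d)*(-8 + 2*d) - I = 4*d*(-8 + 2*d) - I = -I + 4*d*(-8 + 2*d))
(3092 + 1/(-40032))*(Z(178, 157) - 6985) = (3092 + 1/(-40032))*((-1*178 + 8*157*(-4 + 157)) - 6985) = (3092 - 1/40032)*((-178 + 8*157*153) - 6985) = 123778943*((-178 + 192168) - 6985)/40032 = 123778943*(191990 - 6985)/40032 = (123778943/40032)*185005 = 22899723349715/40032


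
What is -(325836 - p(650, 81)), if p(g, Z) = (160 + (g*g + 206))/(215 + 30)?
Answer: -79406954/245 ≈ -3.2411e+5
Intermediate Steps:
p(g, Z) = 366/245 + g²/245 (p(g, Z) = (160 + (g² + 206))/245 = (160 + (206 + g²))*(1/245) = (366 + g²)*(1/245) = 366/245 + g²/245)
-(325836 - p(650, 81)) = -(325836 - (366/245 + (1/245)*650²)) = -(325836 - (366/245 + (1/245)*422500)) = -(325836 - (366/245 + 84500/49)) = -(325836 - 1*422866/245) = -(325836 - 422866/245) = -1*79406954/245 = -79406954/245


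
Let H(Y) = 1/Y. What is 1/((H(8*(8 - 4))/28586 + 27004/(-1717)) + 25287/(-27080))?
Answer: -5316579787840/88580701492011 ≈ -0.060020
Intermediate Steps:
1/((H(8*(8 - 4))/28586 + 27004/(-1717)) + 25287/(-27080)) = 1/((1/((8*(8 - 4))*28586) + 27004/(-1717)) + 25287/(-27080)) = 1/(((1/28586)/(8*4) + 27004*(-1/1717)) + 25287*(-1/27080)) = 1/(((1/28586)/32 - 27004/1717) - 25287/27080) = 1/(((1/32)*(1/28586) - 27004/1717) - 25287/27080) = 1/((1/914752 - 27004/1717) - 25287/27080) = 1/(-24701961291/1570629184 - 25287/27080) = 1/(-88580701492011/5316579787840) = -5316579787840/88580701492011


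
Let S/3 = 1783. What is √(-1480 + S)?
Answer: √3869 ≈ 62.201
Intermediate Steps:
S = 5349 (S = 3*1783 = 5349)
√(-1480 + S) = √(-1480 + 5349) = √3869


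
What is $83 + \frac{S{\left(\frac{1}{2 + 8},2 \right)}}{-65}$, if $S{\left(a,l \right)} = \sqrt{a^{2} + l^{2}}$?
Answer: $83 - \frac{\sqrt{401}}{650} \approx 82.969$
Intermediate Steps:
$83 + \frac{S{\left(\frac{1}{2 + 8},2 \right)}}{-65} = 83 + \frac{\sqrt{\left(\frac{1}{2 + 8}\right)^{2} + 2^{2}}}{-65} = 83 + \sqrt{\left(\frac{1}{10}\right)^{2} + 4} \left(- \frac{1}{65}\right) = 83 + \sqrt{\frac{1}{100} + 4} \left(- \frac{1}{65}\right) = 83 + \sqrt{\frac{401}{100}} \left(- \frac{1}{65}\right) = 83 + \frac{\sqrt{401}}{10} \left(- \frac{1}{65}\right) = 83 - \frac{\sqrt{401}}{650}$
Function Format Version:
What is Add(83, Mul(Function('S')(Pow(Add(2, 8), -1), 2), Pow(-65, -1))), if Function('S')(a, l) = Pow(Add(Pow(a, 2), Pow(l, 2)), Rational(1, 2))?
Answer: Add(83, Mul(Rational(-1, 650), Pow(401, Rational(1, 2)))) ≈ 82.969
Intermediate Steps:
Add(83, Mul(Function('S')(Pow(Add(2, 8), -1), 2), Pow(-65, -1))) = Add(83, Mul(Pow(Add(Pow(Pow(Add(2, 8), -1), 2), Pow(2, 2)), Rational(1, 2)), Pow(-65, -1))) = Add(83, Mul(Pow(Add(Pow(Pow(10, -1), 2), 4), Rational(1, 2)), Rational(-1, 65))) = Add(83, Mul(Pow(Add(Pow(Rational(1, 10), 2), 4), Rational(1, 2)), Rational(-1, 65))) = Add(83, Mul(Pow(Add(Rational(1, 100), 4), Rational(1, 2)), Rational(-1, 65))) = Add(83, Mul(Pow(Rational(401, 100), Rational(1, 2)), Rational(-1, 65))) = Add(83, Mul(Mul(Rational(1, 10), Pow(401, Rational(1, 2))), Rational(-1, 65))) = Add(83, Mul(Rational(-1, 650), Pow(401, Rational(1, 2))))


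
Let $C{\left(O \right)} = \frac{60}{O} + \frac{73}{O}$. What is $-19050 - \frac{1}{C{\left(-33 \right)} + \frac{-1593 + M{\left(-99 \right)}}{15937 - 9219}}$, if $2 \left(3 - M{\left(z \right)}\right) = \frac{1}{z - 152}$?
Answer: $- \frac{9046236409362}{474873895} \approx -19050.0$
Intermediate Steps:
$M{\left(z \right)} = 3 - \frac{1}{2 \left(-152 + z\right)}$ ($M{\left(z \right)} = 3 - \frac{1}{2 \left(z - 152\right)} = 3 - \frac{1}{2 \left(-152 + z\right)}$)
$C{\left(O \right)} = \frac{133}{O}$
$-19050 - \frac{1}{C{\left(-33 \right)} + \frac{-1593 + M{\left(-99 \right)}}{15937 - 9219}} = -19050 - \frac{1}{\frac{133}{-33} + \frac{-1593 + \frac{-913 + 6 \left(-99\right)}{2 \left(-152 - 99\right)}}{15937 - 9219}} = -19050 - \frac{1}{133 \left(- \frac{1}{33}\right) + \frac{-1593 + \frac{-913 - 594}{2 \left(-251\right)}}{6718}} = -19050 - \frac{1}{- \frac{133}{33} + \left(-1593 + \frac{1}{2} \left(- \frac{1}{251}\right) \left(-1507\right)\right) \frac{1}{6718}} = -19050 - \frac{1}{- \frac{133}{33} + \left(-1593 + \frac{1507}{502}\right) \frac{1}{6718}} = -19050 - \frac{1}{- \frac{133}{33} - \frac{798179}{3372436}} = -19050 - \frac{1}{- \frac{474873895}{111290388}} = -19050 - - \frac{111290388}{474873895} = -19050 + \frac{111290388}{474873895} = - \frac{9046236409362}{474873895}$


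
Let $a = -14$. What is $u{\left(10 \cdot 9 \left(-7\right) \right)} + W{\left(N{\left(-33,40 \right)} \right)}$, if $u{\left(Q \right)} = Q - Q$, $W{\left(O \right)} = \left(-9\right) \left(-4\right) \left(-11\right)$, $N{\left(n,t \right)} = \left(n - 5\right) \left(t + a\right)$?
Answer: $-396$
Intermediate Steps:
$N{\left(n,t \right)} = \left(-14 + t\right) \left(-5 + n\right)$ ($N{\left(n,t \right)} = \left(n - 5\right) \left(t - 14\right) = \left(-5 + n\right) \left(-14 + t\right) = \left(-14 + t\right) \left(-5 + n\right)$)
$W{\left(O \right)} = -396$ ($W{\left(O \right)} = 36 \left(-11\right) = -396$)
$u{\left(Q \right)} = 0$
$u{\left(10 \cdot 9 \left(-7\right) \right)} + W{\left(N{\left(-33,40 \right)} \right)} = 0 - 396 = -396$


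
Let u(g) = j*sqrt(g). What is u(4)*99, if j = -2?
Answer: -396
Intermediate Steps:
u(g) = -2*sqrt(g)
u(4)*99 = -2*sqrt(4)*99 = -2*2*99 = -4*99 = -396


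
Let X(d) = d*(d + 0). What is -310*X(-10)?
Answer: -31000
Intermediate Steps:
X(d) = d**2 (X(d) = d*d = d**2)
-310*X(-10) = -310*(-10)**2 = -310*100 = -31000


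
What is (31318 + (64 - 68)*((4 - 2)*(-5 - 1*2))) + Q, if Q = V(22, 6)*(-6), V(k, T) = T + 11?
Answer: 31272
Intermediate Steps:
V(k, T) = 11 + T
Q = -102 (Q = (11 + 6)*(-6) = 17*(-6) = -102)
(31318 + (64 - 68)*((4 - 2)*(-5 - 1*2))) + Q = (31318 + (64 - 68)*((4 - 2)*(-5 - 1*2))) - 102 = (31318 - 8*(-5 - 2)) - 102 = (31318 - 8*(-7)) - 102 = (31318 - 4*(-14)) - 102 = (31318 + 56) - 102 = 31374 - 102 = 31272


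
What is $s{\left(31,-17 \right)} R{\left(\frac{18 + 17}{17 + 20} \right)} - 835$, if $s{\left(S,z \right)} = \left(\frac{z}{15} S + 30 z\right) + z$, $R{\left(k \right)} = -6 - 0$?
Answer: $\frac{12689}{5} \approx 2537.8$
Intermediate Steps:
$R{\left(k \right)} = -6$ ($R{\left(k \right)} = -6 + 0 = -6$)
$s{\left(S,z \right)} = 31 z + \frac{S z}{15}$ ($s{\left(S,z \right)} = \left(z \frac{1}{15} S + 30 z\right) + z = \left(\frac{z}{15} S + 30 z\right) + z = \left(\frac{S z}{15} + 30 z\right) + z = \left(30 z + \frac{S z}{15}\right) + z = 31 z + \frac{S z}{15}$)
$s{\left(31,-17 \right)} R{\left(\frac{18 + 17}{17 + 20} \right)} - 835 = \frac{1}{15} \left(-17\right) \left(465 + 31\right) \left(-6\right) - 835 = \frac{1}{15} \left(-17\right) 496 \left(-6\right) - 835 = \left(- \frac{8432}{15}\right) \left(-6\right) - 835 = \frac{16864}{5} - 835 = \frac{12689}{5}$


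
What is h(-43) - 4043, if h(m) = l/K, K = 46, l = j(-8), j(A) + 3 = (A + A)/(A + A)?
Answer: -92990/23 ≈ -4043.0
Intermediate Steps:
j(A) = -2 (j(A) = -3 + (A + A)/(A + A) = -3 + (2*A)/((2*A)) = -3 + (2*A)*(1/(2*A)) = -3 + 1 = -2)
l = -2
h(m) = -1/23 (h(m) = -2/46 = -2*1/46 = -1/23)
h(-43) - 4043 = -1/23 - 4043 = -92990/23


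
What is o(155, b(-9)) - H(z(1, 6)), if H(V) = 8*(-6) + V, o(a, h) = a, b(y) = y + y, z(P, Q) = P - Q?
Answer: 208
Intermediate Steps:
b(y) = 2*y
H(V) = -48 + V
o(155, b(-9)) - H(z(1, 6)) = 155 - (-48 + (1 - 1*6)) = 155 - (-48 + (1 - 6)) = 155 - (-48 - 5) = 155 - 1*(-53) = 155 + 53 = 208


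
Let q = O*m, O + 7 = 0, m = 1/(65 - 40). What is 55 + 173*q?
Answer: 164/25 ≈ 6.5600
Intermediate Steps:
m = 1/25 ≈ 0.040000
O = -7 (O = -7 + 0 = -7)
q = -7/25 (q = -7*1/25 = -7/25 ≈ -0.28000)
55 + 173*q = 55 + 173*(-7/25) = 55 - 1211/25 = 164/25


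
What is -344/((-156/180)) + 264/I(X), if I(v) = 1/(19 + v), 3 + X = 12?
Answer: 101256/13 ≈ 7788.9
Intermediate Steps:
X = 9 (X = -3 + 12 = 9)
-344/((-156/180)) + 264/I(X) = -344/((-156/180)) + 264/(1/(19 + 9)) = -344/((-156*1/180)) + 264/(1/28) = -344/(-13/15) + 264/(1/28) = -344*(-15/13) + 264*28 = 5160/13 + 7392 = 101256/13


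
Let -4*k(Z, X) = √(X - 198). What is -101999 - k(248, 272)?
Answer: -101999 + √74/4 ≈ -1.0200e+5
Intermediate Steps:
k(Z, X) = -√(-198 + X)/4 (k(Z, X) = -√(X - 198)/4 = -√(-198 + X)/4)
-101999 - k(248, 272) = -101999 - (-1)*√(-198 + 272)/4 = -101999 - (-1)*√74/4 = -101999 + √74/4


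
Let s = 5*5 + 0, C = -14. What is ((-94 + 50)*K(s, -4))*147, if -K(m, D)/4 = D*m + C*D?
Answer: -1138368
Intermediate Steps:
s = 25 (s = 25 + 0 = 25)
K(m, D) = 56*D - 4*D*m (K(m, D) = -4*(D*m - 14*D) = -4*(-14*D + D*m) = 56*D - 4*D*m)
((-94 + 50)*K(s, -4))*147 = ((-94 + 50)*(4*(-4)*(14 - 1*25)))*147 = -176*(-4)*(14 - 25)*147 = -176*(-4)*(-11)*147 = -44*176*147 = -7744*147 = -1138368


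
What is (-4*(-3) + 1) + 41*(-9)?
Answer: -356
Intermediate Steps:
(-4*(-3) + 1) + 41*(-9) = (12 + 1) - 369 = 13 - 369 = -356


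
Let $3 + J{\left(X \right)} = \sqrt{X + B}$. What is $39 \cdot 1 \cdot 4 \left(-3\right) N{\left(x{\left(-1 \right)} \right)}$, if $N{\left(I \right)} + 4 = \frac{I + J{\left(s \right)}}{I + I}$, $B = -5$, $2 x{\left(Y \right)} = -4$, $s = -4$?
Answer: $1287 + 351 i \approx 1287.0 + 351.0 i$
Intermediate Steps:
$x{\left(Y \right)} = -2$ ($x{\left(Y \right)} = \frac{1}{2} \left(-4\right) = -2$)
$J{\left(X \right)} = -3 + \sqrt{-5 + X}$ ($J{\left(X \right)} = -3 + \sqrt{X - 5} = -3 + \sqrt{-5 + X}$)
$N{\left(I \right)} = -4 + \frac{-3 + I + 3 i}{2 I}$ ($N{\left(I \right)} = -4 + \frac{I - \left(3 - \sqrt{-5 - 4}\right)}{I + I} = -4 + \frac{I - \left(3 - \sqrt{-9}\right)}{2 I} = -4 + \left(I - \left(3 - 3 i\right)\right) \frac{1}{2 I} = -4 + \left(-3 + I + 3 i\right) \frac{1}{2 I} = -4 + \frac{-3 + I + 3 i}{2 I}$)
$39 \cdot 1 \cdot 4 \left(-3\right) N{\left(x{\left(-1 \right)} \right)} = 39 \cdot 1 \cdot 4 \left(-3\right) \frac{-3 - -14 + 3 i}{2 \left(-2\right)} = 39 \cdot 4 \left(-3\right) \frac{1}{2} \left(- \frac{1}{2}\right) \left(-3 + 14 + 3 i\right) = 39 \left(-12\right) \frac{1}{2} \left(- \frac{1}{2}\right) \left(11 + 3 i\right) = - 468 \left(- \frac{11}{4} - \frac{3 i}{4}\right) = 1287 + 351 i$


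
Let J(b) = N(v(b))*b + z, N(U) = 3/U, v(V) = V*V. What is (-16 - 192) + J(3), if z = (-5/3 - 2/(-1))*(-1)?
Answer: -622/3 ≈ -207.33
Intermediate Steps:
v(V) = V²
z = -⅓ (z = (-5*⅓ - 2*(-1))*(-1) = (-5/3 + 2)*(-1) = (⅓)*(-1) = -⅓ ≈ -0.33333)
J(b) = -⅓ + 3/b (J(b) = (3/(b²))*b - ⅓ = (3/b²)*b - ⅓ = 3/b - ⅓ = -⅓ + 3/b)
(-16 - 192) + J(3) = (-16 - 192) + (⅓)*(9 - 1*3)/3 = -208 + (⅓)*(⅓)*(9 - 3) = -208 + (⅓)*(⅓)*6 = -208 + ⅔ = -622/3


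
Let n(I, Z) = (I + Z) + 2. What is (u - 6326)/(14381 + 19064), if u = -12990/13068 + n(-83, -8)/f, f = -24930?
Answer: -9542778268/50443922925 ≈ -0.18918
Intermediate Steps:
n(I, Z) = 2 + I + Z
u = -1493878/1508265 (u = -12990/13068 + (2 - 83 - 8)/(-24930) = -12990*1/13068 - 89*(-1/24930) = -2165/2178 + 89/24930 = -1493878/1508265 ≈ -0.99046)
(u - 6326)/(14381 + 19064) = (-1493878/1508265 - 6326)/(14381 + 19064) = -9542778268/1508265/33445 = -9542778268/1508265*1/33445 = -9542778268/50443922925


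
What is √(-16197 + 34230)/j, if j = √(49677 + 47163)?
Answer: √48508770/16140 ≈ 0.43153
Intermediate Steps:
j = 6*√2690 (j = √96840 = 6*√2690 ≈ 311.19)
√(-16197 + 34230)/j = √(-16197 + 34230)/((6*√2690)) = √18033*(√2690/16140) = √48508770/16140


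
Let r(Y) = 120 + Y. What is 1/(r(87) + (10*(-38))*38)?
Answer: -1/14233 ≈ -7.0259e-5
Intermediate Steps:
1/(r(87) + (10*(-38))*38) = 1/((120 + 87) + (10*(-38))*38) = 1/(207 - 380*38) = 1/(207 - 14440) = 1/(-14233) = -1/14233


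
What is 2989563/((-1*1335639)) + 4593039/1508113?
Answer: 542014397434/671431513069 ≈ 0.80725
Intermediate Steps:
2989563/((-1*1335639)) + 4593039/1508113 = 2989563/(-1335639) + 4593039*(1/1508113) = 2989563*(-1/1335639) + 4593039/1508113 = -996521/445213 + 4593039/1508113 = 542014397434/671431513069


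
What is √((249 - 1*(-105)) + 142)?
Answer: 4*√31 ≈ 22.271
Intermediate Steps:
√((249 - 1*(-105)) + 142) = √((249 + 105) + 142) = √(354 + 142) = √496 = 4*√31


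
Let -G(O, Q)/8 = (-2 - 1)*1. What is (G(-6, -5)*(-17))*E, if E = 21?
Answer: -8568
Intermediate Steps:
G(O, Q) = 24 (G(O, Q) = -8*(-2 - 1) = -(-24) = -8*(-3) = 24)
(G(-6, -5)*(-17))*E = (24*(-17))*21 = -408*21 = -8568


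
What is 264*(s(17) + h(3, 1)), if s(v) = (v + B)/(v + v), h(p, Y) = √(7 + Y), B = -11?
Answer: 792/17 + 528*√2 ≈ 793.29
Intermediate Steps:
s(v) = (-11 + v)/(2*v) (s(v) = (v - 11)/(v + v) = (-11 + v)/((2*v)) = (-11 + v)*(1/(2*v)) = (-11 + v)/(2*v))
264*(s(17) + h(3, 1)) = 264*((½)*(-11 + 17)/17 + √(7 + 1)) = 264*((½)*(1/17)*6 + √8) = 264*(3/17 + 2*√2) = 792/17 + 528*√2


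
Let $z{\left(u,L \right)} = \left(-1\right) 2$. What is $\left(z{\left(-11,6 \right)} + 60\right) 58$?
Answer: $3364$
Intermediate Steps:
$z{\left(u,L \right)} = -2$
$\left(z{\left(-11,6 \right)} + 60\right) 58 = \left(-2 + 60\right) 58 = 58 \cdot 58 = 3364$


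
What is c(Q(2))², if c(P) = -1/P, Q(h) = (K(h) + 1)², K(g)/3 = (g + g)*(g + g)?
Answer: 1/5764801 ≈ 1.7347e-7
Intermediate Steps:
K(g) = 12*g² (K(g) = 3*((g + g)*(g + g)) = 3*((2*g)*(2*g)) = 3*(4*g²) = 12*g²)
Q(h) = (1 + 12*h²)² (Q(h) = (12*h² + 1)² = (1 + 12*h²)²)
c(Q(2))² = (-1/((1 + 12*2²)²))² = (-1/((1 + 12*4)²))² = (-1/((1 + 48)²))² = (-1/(49²))² = (-1/2401)² = 1/5764801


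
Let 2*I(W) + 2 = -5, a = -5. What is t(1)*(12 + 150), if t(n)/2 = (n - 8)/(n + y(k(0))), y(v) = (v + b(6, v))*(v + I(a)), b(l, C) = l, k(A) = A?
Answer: 567/5 ≈ 113.40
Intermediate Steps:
I(W) = -7/2 (I(W) = -1 + (1/2)*(-5) = -1 - 5/2 = -7/2)
y(v) = (6 + v)*(-7/2 + v) (y(v) = (v + 6)*(v - 7/2) = (6 + v)*(-7/2 + v))
t(n) = 2*(-8 + n)/(-21 + n) (t(n) = 2*((n - 8)/(n + (-21 + 0**2 + (5/2)*0))) = 2*((-8 + n)/(n + (-21 + 0 + 0))) = 2*((-8 + n)/(n - 21)) = 2*((-8 + n)/(-21 + n)) = 2*(-8 + n)/(-21 + n))
t(1)*(12 + 150) = (2*(-8 + 1)/(-21 + 1))*(12 + 150) = (2*(-7)/(-20))*162 = (2*(-1/20)*(-7))*162 = (7/10)*162 = 567/5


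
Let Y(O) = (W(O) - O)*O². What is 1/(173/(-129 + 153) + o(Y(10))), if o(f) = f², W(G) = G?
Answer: 24/173 ≈ 0.13873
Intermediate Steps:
Y(O) = 0 (Y(O) = (O - O)*O² = 0*O² = 0)
1/(173/(-129 + 153) + o(Y(10))) = 1/(173/(-129 + 153) + 0²) = 1/(173/24 + 0) = 1/(173/24) = 24/173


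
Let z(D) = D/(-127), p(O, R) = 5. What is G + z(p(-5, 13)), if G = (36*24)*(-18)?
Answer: -1975109/127 ≈ -15552.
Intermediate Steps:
z(D) = -D/127 (z(D) = D*(-1/127) = -D/127)
G = -15552 (G = 864*(-18) = -15552)
G + z(p(-5, 13)) = -15552 - 1/127*5 = -15552 - 5/127 = -1975109/127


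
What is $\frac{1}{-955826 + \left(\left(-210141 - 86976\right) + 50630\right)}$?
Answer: $- \frac{1}{1202313} \approx -8.3173 \cdot 10^{-7}$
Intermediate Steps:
$\frac{1}{-955826 + \left(\left(-210141 - 86976\right) + 50630\right)} = \frac{1}{-955826 + \left(-297117 + 50630\right)} = \frac{1}{-955826 - 246487} = \frac{1}{-1202313} = - \frac{1}{1202313}$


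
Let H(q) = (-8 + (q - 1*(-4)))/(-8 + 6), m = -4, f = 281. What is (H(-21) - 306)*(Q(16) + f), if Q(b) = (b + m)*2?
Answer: -179035/2 ≈ -89518.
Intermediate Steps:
Q(b) = -8 + 2*b (Q(b) = (b - 4)*2 = (-4 + b)*2 = -8 + 2*b)
H(q) = 2 - q/2 (H(q) = (-8 + (q + 4))/(-2) = (-8 + (4 + q))*(-½) = (-4 + q)*(-½) = 2 - q/2)
(H(-21) - 306)*(Q(16) + f) = ((2 - ½*(-21)) - 306)*((-8 + 2*16) + 281) = ((2 + 21/2) - 306)*((-8 + 32) + 281) = (25/2 - 306)*(24 + 281) = -587/2*305 = -179035/2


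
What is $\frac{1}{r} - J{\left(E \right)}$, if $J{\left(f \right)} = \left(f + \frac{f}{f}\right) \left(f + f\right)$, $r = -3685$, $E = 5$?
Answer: $- \frac{221101}{3685} \approx -60.0$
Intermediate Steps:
$J{\left(f \right)} = 2 f \left(1 + f\right)$ ($J{\left(f \right)} = \left(f + 1\right) 2 f = \left(1 + f\right) 2 f = 2 f \left(1 + f\right)$)
$\frac{1}{r} - J{\left(E \right)} = \frac{1}{-3685} - 2 \cdot 5 \left(1 + 5\right) = - \frac{1}{3685} - 2 \cdot 5 \cdot 6 = - \frac{1}{3685} - 60 = - \frac{221101}{3685}$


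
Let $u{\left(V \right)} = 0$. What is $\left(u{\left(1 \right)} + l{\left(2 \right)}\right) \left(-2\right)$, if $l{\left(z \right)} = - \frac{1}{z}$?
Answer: $1$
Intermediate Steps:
$\left(u{\left(1 \right)} + l{\left(2 \right)}\right) \left(-2\right) = \left(0 - \frac{1}{2}\right) \left(-2\right) = \left(- \frac{1}{2}\right) \left(-2\right) = 1$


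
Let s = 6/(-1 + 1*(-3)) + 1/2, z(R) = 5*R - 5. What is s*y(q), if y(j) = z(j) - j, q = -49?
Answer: 201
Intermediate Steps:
z(R) = -5 + 5*R
y(j) = -5 + 4*j (y(j) = (-5 + 5*j) - j = -5 + 4*j)
s = -1 (s = 6/(-1 - 3) + 1*(½) = 6/(-4) + ½ = 6*(-¼) + ½ = -3/2 + ½ = -1)
s*y(q) = -(-5 + 4*(-49)) = -(-5 - 196) = -1*(-201) = 201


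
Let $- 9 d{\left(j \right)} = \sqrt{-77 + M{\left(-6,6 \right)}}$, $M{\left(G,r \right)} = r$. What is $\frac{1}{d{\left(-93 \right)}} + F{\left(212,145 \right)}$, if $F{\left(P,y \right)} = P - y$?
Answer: $67 + \frac{9 i \sqrt{71}}{71} \approx 67.0 + 1.0681 i$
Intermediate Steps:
$d{\left(j \right)} = - \frac{i \sqrt{71}}{9}$ ($d{\left(j \right)} = - \frac{\sqrt{-77 + 6}}{9} = - \frac{\sqrt{-71}}{9} = - \frac{i \sqrt{71}}{9}$)
$\frac{1}{d{\left(-93 \right)}} + F{\left(212,145 \right)} = \frac{1}{\left(- \frac{1}{9}\right) i \sqrt{71}} + \left(212 - 145\right) = \frac{9 i \sqrt{71}}{71} + \left(212 - 145\right) = \frac{9 i \sqrt{71}}{71} + 67 = 67 + \frac{9 i \sqrt{71}}{71}$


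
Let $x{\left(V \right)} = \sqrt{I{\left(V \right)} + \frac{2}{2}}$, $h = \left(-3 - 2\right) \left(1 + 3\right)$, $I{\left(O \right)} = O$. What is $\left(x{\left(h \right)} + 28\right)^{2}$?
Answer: $\left(28 + i \sqrt{19}\right)^{2} \approx 765.0 + 244.1 i$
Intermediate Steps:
$h = -20$ ($h = \left(-5\right) 4 = -20$)
$x{\left(V \right)} = \sqrt{1 + V}$ ($x{\left(V \right)} = \sqrt{V + \frac{2}{2}} = \sqrt{V + 2 \cdot \frac{1}{2}} = \sqrt{V + 1} = \sqrt{1 + V}$)
$\left(x{\left(h \right)} + 28\right)^{2} = \left(\sqrt{1 - 20} + 28\right)^{2} = \left(\sqrt{-19} + 28\right)^{2} = \left(i \sqrt{19} + 28\right)^{2} = \left(28 + i \sqrt{19}\right)^{2}$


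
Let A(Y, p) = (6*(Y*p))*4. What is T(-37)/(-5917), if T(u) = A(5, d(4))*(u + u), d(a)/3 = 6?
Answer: 159840/5917 ≈ 27.014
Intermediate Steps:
d(a) = 18 (d(a) = 3*6 = 18)
A(Y, p) = 24*Y*p (A(Y, p) = (6*Y*p)*4 = 24*Y*p)
T(u) = 4320*u (T(u) = (24*5*18)*(u + u) = 2160*(2*u) = 4320*u)
T(-37)/(-5917) = (4320*(-37))/(-5917) = -159840*(-1/5917) = 159840/5917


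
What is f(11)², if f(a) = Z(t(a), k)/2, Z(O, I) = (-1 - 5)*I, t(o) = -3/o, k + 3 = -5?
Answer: 576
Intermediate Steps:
k = -8 (k = -3 - 5 = -8)
Z(O, I) = -6*I
f(a) = 24 (f(a) = -6*(-8)/2 = 48*(½) = 24)
f(11)² = 24² = 576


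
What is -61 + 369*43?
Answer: 15806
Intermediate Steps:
-61 + 369*43 = -61 + 15867 = 15806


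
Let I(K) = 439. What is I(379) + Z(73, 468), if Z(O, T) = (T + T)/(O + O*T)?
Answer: 15030979/34237 ≈ 439.03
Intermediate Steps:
Z(O, T) = 2*T/(O + O*T) (Z(O, T) = (2*T)/(O + O*T) = 2*T/(O + O*T))
I(379) + Z(73, 468) = 439 + 2*468/(73*(1 + 468)) = 439 + 2*468*(1/73)/469 = 439 + 2*468*(1/73)*(1/469) = 439 + 936/34237 = 15030979/34237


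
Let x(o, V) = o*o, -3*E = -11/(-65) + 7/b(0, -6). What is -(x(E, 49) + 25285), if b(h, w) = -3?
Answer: -8653337209/342225 ≈ -25286.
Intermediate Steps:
E = 422/585 (E = -(-11/(-65) + 7/(-3))/3 = -(-11*(-1/65) + 7*(-⅓))/3 = -(11/65 - 7/3)/3 = -⅓*(-422/195) = 422/585 ≈ 0.72137)
x(o, V) = o²
-(x(E, 49) + 25285) = -((422/585)² + 25285) = -(178084/342225 + 25285) = -1*8653337209/342225 = -8653337209/342225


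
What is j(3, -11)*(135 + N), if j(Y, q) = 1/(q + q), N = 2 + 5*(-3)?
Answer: -61/11 ≈ -5.5455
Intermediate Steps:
N = -13 (N = 2 - 15 = -13)
j(Y, q) = 1/(2*q)
j(3, -11)*(135 + N) = ((1/2)/(-11))*(135 - 13) = ((1/2)*(-1/11))*122 = -1/22*122 = -61/11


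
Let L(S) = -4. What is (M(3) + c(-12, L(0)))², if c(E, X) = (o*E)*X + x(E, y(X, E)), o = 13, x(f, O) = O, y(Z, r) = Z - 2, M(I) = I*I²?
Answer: 416025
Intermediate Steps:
M(I) = I³
y(Z, r) = -2 + Z
c(E, X) = -2 + X + 13*E*X (c(E, X) = (13*E)*X + (-2 + X) = 13*E*X + (-2 + X) = -2 + X + 13*E*X)
(M(3) + c(-12, L(0)))² = (3³ + (-2 - 4 + 13*(-12)*(-4)))² = (27 + (-2 - 4 + 624))² = (27 + 618)² = 645² = 416025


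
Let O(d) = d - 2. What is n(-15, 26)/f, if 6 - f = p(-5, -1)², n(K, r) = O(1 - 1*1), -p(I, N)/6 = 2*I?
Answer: 1/1797 ≈ 0.00055648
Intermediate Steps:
O(d) = -2 + d
p(I, N) = -12*I
n(K, r) = -2 (n(K, r) = -2 + (1 - 1*1) = -2 + (1 - 1) = -2 + 0 = -2)
f = -3594 (f = 6 - (-12*(-5))² = 6 - 1*60² = 6 - 1*3600 = 6 - 3600 = -3594)
n(-15, 26)/f = -2/(-3594) = -2*(-1/3594) = 1/1797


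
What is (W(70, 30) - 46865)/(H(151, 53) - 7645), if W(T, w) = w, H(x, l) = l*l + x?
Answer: 9367/937 ≈ 9.9968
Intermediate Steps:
H(x, l) = x + l² (H(x, l) = l² + x = x + l²)
(W(70, 30) - 46865)/(H(151, 53) - 7645) = (30 - 46865)/((151 + 53²) - 7645) = -46835/((151 + 2809) - 7645) = -46835/(2960 - 7645) = -46835/(-4685) = -46835*(-1/4685) = 9367/937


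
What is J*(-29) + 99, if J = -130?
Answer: 3869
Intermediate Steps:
J*(-29) + 99 = -130*(-29) + 99 = 3770 + 99 = 3869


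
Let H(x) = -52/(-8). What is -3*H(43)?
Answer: -39/2 ≈ -19.500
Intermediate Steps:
H(x) = 13/2 (H(x) = -52*(-⅛) = 13/2)
-3*H(43) = -3*13/2 = -39/2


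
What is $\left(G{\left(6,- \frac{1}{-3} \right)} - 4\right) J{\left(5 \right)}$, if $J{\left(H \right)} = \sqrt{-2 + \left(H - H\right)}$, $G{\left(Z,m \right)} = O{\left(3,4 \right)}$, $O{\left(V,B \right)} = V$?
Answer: $- i \sqrt{2} \approx - 1.4142 i$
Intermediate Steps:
$G{\left(Z,m \right)} = 3$
$J{\left(H \right)} = i \sqrt{2}$ ($J{\left(H \right)} = \sqrt{-2 + 0} = \sqrt{-2} = i \sqrt{2}$)
$\left(G{\left(6,- \frac{1}{-3} \right)} - 4\right) J{\left(5 \right)} = \left(3 - 4\right) i \sqrt{2} = - i \sqrt{2}$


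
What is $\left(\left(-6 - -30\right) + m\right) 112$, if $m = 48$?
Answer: $8064$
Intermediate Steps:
$\left(\left(-6 - -30\right) + m\right) 112 = \left(\left(-6 - -30\right) + 48\right) 112 = \left(\left(-6 + 30\right) + 48\right) 112 = \left(24 + 48\right) 112 = 72 \cdot 112 = 8064$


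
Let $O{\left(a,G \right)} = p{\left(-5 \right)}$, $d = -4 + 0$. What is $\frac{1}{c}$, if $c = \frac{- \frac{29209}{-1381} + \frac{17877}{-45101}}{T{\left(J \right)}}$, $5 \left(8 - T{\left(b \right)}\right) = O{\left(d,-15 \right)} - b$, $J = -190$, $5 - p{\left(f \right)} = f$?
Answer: $- \frac{498275848}{323166743} \approx -1.5419$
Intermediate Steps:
$d = -4$
$p{\left(f \right)} = 5 - f$
$O{\left(a,G \right)} = 10$ ($O{\left(a,G \right)} = 5 - -5 = 5 + 5 = 10$)
$T{\left(b \right)} = 6 + \frac{b}{5}$ ($T{\left(b \right)} = 8 - \frac{10 - b}{5} = 8 + \left(-2 + \frac{b}{5}\right) = 6 + \frac{b}{5}$)
$c = - \frac{323166743}{498275848}$ ($c = \frac{- \frac{29209}{-1381} + \frac{17877}{-45101}}{6 + \frac{1}{5} \left(-190\right)} = \frac{\left(-29209\right) \left(- \frac{1}{1381}\right) + 17877 \left(- \frac{1}{45101}\right)}{6 - 38} = \frac{\frac{29209}{1381} - \frac{17877}{45101}}{-32} = \frac{1292666972}{62284481} \left(- \frac{1}{32}\right) = - \frac{323166743}{498275848} \approx -0.64857$)
$\frac{1}{c} = \frac{1}{- \frac{323166743}{498275848}} = - \frac{498275848}{323166743}$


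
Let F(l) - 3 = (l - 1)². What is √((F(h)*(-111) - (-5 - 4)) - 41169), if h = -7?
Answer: I*√48597 ≈ 220.45*I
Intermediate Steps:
F(l) = 3 + (-1 + l)² (F(l) = 3 + (l - 1)² = 3 + (-1 + l)²)
√((F(h)*(-111) - (-5 - 4)) - 41169) = √(((3 + (-1 - 7)²)*(-111) - (-5 - 4)) - 41169) = √(((3 + (-8)²)*(-111) - 1*(-9)) - 41169) = √(((3 + 64)*(-111) + 9) - 41169) = √((67*(-111) + 9) - 41169) = √((-7437 + 9) - 41169) = √(-7428 - 41169) = √(-48597) = I*√48597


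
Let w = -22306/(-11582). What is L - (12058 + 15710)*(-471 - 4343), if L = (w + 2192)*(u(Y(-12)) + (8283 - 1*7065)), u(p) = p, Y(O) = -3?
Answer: 789549410607/5791 ≈ 1.3634e+8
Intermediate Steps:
w = 11153/5791 (w = -22306*(-1/11582) = 11153/5791 ≈ 1.9259)
L = 15436605375/5791 (L = (11153/5791 + 2192)*(-3 + (8283 - 1*7065)) = 12705025*(-3 + (8283 - 7065))/5791 = 12705025*(-3 + 1218)/5791 = (12705025/5791)*1215 = 15436605375/5791 ≈ 2.6656e+6)
L - (12058 + 15710)*(-471 - 4343) = 15436605375/5791 - (12058 + 15710)*(-471 - 4343) = 15436605375/5791 - 27768*(-4814) = 15436605375/5791 - 1*(-133675152) = 15436605375/5791 + 133675152 = 789549410607/5791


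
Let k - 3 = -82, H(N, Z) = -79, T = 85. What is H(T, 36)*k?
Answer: 6241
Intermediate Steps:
k = -79 (k = 3 - 82 = -79)
H(T, 36)*k = -79*(-79) = 6241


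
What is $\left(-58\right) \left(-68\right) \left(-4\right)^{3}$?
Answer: $-252416$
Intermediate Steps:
$\left(-58\right) \left(-68\right) \left(-4\right)^{3} = 3944 \left(-64\right) = -252416$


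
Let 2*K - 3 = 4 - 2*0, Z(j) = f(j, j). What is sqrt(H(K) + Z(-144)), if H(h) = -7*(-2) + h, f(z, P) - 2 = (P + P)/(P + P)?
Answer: sqrt(82)/2 ≈ 4.5277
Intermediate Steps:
f(z, P) = 3 (f(z, P) = 2 + (P + P)/(P + P) = 2 + (2*P)/((2*P)) = 2 + (2*P)*(1/(2*P)) = 2 + 1 = 3)
Z(j) = 3
K = 7/2 (K = 3/2 + (4 - 2*0)/2 = 3/2 + (4 + 0)/2 = 3/2 + (1/2)*4 = 3/2 + 2 = 7/2 ≈ 3.5000)
H(h) = 14 + h
sqrt(H(K) + Z(-144)) = sqrt((14 + 7/2) + 3) = sqrt(35/2 + 3) = sqrt(41/2) = sqrt(82)/2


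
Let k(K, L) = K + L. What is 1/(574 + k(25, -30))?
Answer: 1/569 ≈ 0.0017575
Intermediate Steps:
1/(574 + k(25, -30)) = 1/(574 + (25 - 30)) = 1/(574 - 5) = 1/569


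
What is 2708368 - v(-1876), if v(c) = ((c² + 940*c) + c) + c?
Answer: 956184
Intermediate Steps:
v(c) = c² + 942*c (v(c) = (c² + 941*c) + c = c² + 942*c)
2708368 - v(-1876) = 2708368 - (-1876)*(942 - 1876) = 2708368 - (-1876)*(-934) = 2708368 - 1*1752184 = 2708368 - 1752184 = 956184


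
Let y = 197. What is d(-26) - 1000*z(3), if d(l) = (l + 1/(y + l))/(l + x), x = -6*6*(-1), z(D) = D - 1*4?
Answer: 341111/342 ≈ 997.40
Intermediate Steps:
z(D) = -4 + D (z(D) = D - 4 = -4 + D)
x = 36 (x = -36*(-1) = 36)
d(l) = (l + 1/(197 + l))/(36 + l) (d(l) = (l + 1/(197 + l))/(l + 36) = (l + 1/(197 + l))/(36 + l))
d(-26) - 1000*z(3) = (1 + (-26)**2 + 197*(-26))/(7092 + (-26)**2 + 233*(-26)) - 1000*(-4 + 3) = (1 + 676 - 5122)/(7092 + 676 - 6058) - 1000*(-1) = -4445/1710 - 1*(-1000) = (1/1710)*(-4445) + 1000 = -889/342 + 1000 = 341111/342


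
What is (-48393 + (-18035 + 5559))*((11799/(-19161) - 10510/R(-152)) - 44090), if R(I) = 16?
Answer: 46390654799547/17032 ≈ 2.7237e+9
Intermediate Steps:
(-48393 + (-18035 + 5559))*((11799/(-19161) - 10510/R(-152)) - 44090) = (-48393 + (-18035 + 5559))*((11799/(-19161) - 10510/16) - 44090) = (-48393 - 12476)*((11799*(-1/19161) - 10510*1/16) - 44090) = -60869*((-1311/2129 - 5255/8) - 44090) = -60869*(-11198383/17032 - 44090) = -60869*(-762139263/17032) = 46390654799547/17032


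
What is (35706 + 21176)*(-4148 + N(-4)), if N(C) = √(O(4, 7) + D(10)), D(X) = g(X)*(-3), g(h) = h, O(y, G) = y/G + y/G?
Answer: -235946536 + 8126*I*√1414 ≈ -2.3595e+8 + 3.0556e+5*I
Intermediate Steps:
O(y, G) = 2*y/G
D(X) = -3*X (D(X) = X*(-3) = -3*X)
N(C) = I*√1414/7 (N(C) = √(2*4/7 - 3*10) = √(2*4*(⅐) - 30) = √(8/7 - 30) = √(-202/7) = I*√1414/7)
(35706 + 21176)*(-4148 + N(-4)) = (35706 + 21176)*(-4148 + I*√1414/7) = 56882*(-4148 + I*√1414/7) = -235946536 + 8126*I*√1414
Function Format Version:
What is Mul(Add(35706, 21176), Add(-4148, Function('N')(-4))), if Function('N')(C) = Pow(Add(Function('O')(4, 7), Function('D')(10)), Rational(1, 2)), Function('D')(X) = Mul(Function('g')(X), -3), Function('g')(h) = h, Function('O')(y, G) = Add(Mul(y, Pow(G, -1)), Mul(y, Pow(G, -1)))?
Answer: Add(-235946536, Mul(8126, I, Pow(1414, Rational(1, 2)))) ≈ Add(-2.3595e+8, Mul(3.0556e+5, I))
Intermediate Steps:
Function('O')(y, G) = Mul(2, y, Pow(G, -1))
Function('D')(X) = Mul(-3, X) (Function('D')(X) = Mul(X, -3) = Mul(-3, X))
Function('N')(C) = Mul(Rational(1, 7), I, Pow(1414, Rational(1, 2))) (Function('N')(C) = Pow(Add(Mul(2, 4, Pow(7, -1)), Mul(-3, 10)), Rational(1, 2)) = Pow(Add(Mul(2, 4, Rational(1, 7)), -30), Rational(1, 2)) = Pow(Add(Rational(8, 7), -30), Rational(1, 2)) = Pow(Rational(-202, 7), Rational(1, 2)) = Mul(Rational(1, 7), I, Pow(1414, Rational(1, 2))))
Mul(Add(35706, 21176), Add(-4148, Function('N')(-4))) = Mul(Add(35706, 21176), Add(-4148, Mul(Rational(1, 7), I, Pow(1414, Rational(1, 2))))) = Mul(56882, Add(-4148, Mul(Rational(1, 7), I, Pow(1414, Rational(1, 2))))) = Add(-235946536, Mul(8126, I, Pow(1414, Rational(1, 2))))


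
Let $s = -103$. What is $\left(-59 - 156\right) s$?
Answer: $22145$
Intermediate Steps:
$\left(-59 - 156\right) s = \left(-59 - 156\right) \left(-103\right) = \left(-215\right) \left(-103\right) = 22145$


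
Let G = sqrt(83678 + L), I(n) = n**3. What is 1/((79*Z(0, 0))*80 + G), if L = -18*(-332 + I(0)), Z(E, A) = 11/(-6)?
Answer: -52140/603725357 - 9*sqrt(89654)/1207450714 ≈ -8.8596e-5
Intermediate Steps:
Z(E, A) = -11/6 (Z(E, A) = 11*(-1/6) = -11/6)
L = 5976 (L = -18*(-332 + 0**3) = -18*(-332 + 0) = -18*(-332) = 5976)
G = sqrt(89654) (G = sqrt(83678 + 5976) = sqrt(89654) ≈ 299.42)
1/((79*Z(0, 0))*80 + G) = 1/((79*(-11/6))*80 + sqrt(89654)) = 1/(-869/6*80 + sqrt(89654)) = 1/(-34760/3 + sqrt(89654))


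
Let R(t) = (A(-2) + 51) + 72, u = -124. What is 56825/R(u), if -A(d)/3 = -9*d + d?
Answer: 2273/3 ≈ 757.67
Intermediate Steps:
A(d) = 24*d (A(d) = -3*(-9*d + d) = -(-24)*d = 24*d)
R(t) = 75 (R(t) = (24*(-2) + 51) + 72 = (-48 + 51) + 72 = 3 + 72 = 75)
56825/R(u) = 56825/75 = 56825*(1/75) = 2273/3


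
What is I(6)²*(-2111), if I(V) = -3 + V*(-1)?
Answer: -170991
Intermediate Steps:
I(V) = -3 - V
I(6)²*(-2111) = (-3 - 1*6)²*(-2111) = (-3 - 6)²*(-2111) = (-9)²*(-2111) = 81*(-2111) = -170991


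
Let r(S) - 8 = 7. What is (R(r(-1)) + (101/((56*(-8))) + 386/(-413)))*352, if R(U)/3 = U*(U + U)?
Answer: 392177907/826 ≈ 4.7479e+5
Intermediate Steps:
r(S) = 15 (r(S) = 8 + 7 = 15)
R(U) = 6*U² (R(U) = 3*(U*(U + U)) = 3*(U*(2*U)) = 3*(2*U²) = 6*U²)
(R(r(-1)) + (101/((56*(-8))) + 386/(-413)))*352 = (6*15² + (101/((56*(-8))) + 386/(-413)))*352 = (6*225 + (101/(-448) + 386*(-1/413)))*352 = (1350 + (101*(-1/448) - 386/413))*352 = (1350 + (-101/448 - 386/413))*352 = (1350 - 30663/26432)*352 = (35652537/26432)*352 = 392177907/826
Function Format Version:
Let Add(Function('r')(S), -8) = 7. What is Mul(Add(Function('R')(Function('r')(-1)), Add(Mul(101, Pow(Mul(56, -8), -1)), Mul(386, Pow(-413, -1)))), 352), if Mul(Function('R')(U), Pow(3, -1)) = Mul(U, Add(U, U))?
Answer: Rational(392177907, 826) ≈ 4.7479e+5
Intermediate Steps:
Function('r')(S) = 15 (Function('r')(S) = Add(8, 7) = 15)
Function('R')(U) = Mul(6, Pow(U, 2)) (Function('R')(U) = Mul(3, Mul(U, Add(U, U))) = Mul(3, Mul(U, Mul(2, U))) = Mul(3, Mul(2, Pow(U, 2))) = Mul(6, Pow(U, 2)))
Mul(Add(Function('R')(Function('r')(-1)), Add(Mul(101, Pow(Mul(56, -8), -1)), Mul(386, Pow(-413, -1)))), 352) = Mul(Add(Mul(6, Pow(15, 2)), Add(Mul(101, Pow(Mul(56, -8), -1)), Mul(386, Pow(-413, -1)))), 352) = Mul(Add(Mul(6, 225), Add(Mul(101, Pow(-448, -1)), Mul(386, Rational(-1, 413)))), 352) = Mul(Add(1350, Add(Mul(101, Rational(-1, 448)), Rational(-386, 413))), 352) = Mul(Add(1350, Add(Rational(-101, 448), Rational(-386, 413))), 352) = Mul(Add(1350, Rational(-30663, 26432)), 352) = Mul(Rational(35652537, 26432), 352) = Rational(392177907, 826)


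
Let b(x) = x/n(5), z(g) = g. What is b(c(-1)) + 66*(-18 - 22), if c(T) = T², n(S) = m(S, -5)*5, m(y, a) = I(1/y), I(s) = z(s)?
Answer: -2639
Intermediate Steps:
I(s) = s
m(y, a) = 1/y
n(S) = 5/S
b(x) = x (b(x) = x/((5/5)) = x/((5*(⅕))) = x/1 = x*1 = x)
b(c(-1)) + 66*(-18 - 22) = (-1)² + 66*(-18 - 22) = 1 + 66*(-40) = 1 - 2640 = -2639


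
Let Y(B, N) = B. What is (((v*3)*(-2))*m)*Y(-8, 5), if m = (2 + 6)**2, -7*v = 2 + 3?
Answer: -15360/7 ≈ -2194.3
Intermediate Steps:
v = -5/7 (v = -(2 + 3)/7 = -1/7*5 = -5/7 ≈ -0.71429)
m = 64 (m = 8**2 = 64)
(((v*3)*(-2))*m)*Y(-8, 5) = ((-5/7*3*(-2))*64)*(-8) = (-15/7*(-2)*64)*(-8) = ((30/7)*64)*(-8) = (1920/7)*(-8) = -15360/7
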